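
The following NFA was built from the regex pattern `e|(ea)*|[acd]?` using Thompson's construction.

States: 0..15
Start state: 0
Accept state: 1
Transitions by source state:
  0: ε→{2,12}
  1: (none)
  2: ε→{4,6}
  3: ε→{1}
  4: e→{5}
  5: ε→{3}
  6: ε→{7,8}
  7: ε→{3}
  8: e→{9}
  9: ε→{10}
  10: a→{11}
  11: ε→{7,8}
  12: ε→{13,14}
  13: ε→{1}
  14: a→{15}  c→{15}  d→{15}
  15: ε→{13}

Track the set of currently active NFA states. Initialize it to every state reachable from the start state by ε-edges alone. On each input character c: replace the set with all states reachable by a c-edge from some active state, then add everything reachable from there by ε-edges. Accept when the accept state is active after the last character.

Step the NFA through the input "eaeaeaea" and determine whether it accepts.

S₀ = ε-closure({0}) = {0,1,2,3,4,6,7,8,12,13,14}
'e' @ 1: {1,3,5,9,10}  ✓accept
'a' @ 2: {1,3,7,8,11}  ✓accept
'e' @ 3: {9,10}
'a' @ 4: {1,3,7,8,11}  ✓accept
'e' @ 5: {9,10}
'a' @ 6: {1,3,7,8,11}  ✓accept
'e' @ 7: {9,10}
'a' @ 8: {1,3,7,8,11}  ✓accept
end set {1,3,7,8,11} — state 1 in

Answer: ACCEPT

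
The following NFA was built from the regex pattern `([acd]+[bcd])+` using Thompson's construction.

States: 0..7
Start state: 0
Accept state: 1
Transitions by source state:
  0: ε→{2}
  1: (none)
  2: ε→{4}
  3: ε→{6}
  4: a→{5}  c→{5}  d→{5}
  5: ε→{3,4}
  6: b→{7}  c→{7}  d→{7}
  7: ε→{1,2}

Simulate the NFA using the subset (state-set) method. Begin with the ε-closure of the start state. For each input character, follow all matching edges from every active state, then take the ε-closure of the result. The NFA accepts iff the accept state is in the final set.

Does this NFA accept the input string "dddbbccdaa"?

Answer: REJECT

Derivation:
start: ε-closure({0}) = {0,2,4}
'd' @ 1: {3,4,5,6}
'd' @ 2: {1,2,3,4,5,6,7}  (accept∈set)
'd' @ 3: {1,2,3,4,5,6,7}  (accept∈set)
'b' @ 4: {1,2,4,7}  (accept∈set)
'b' @ 5: {}  — dead — no transitions
rest 'ccdaa' ignored (set empty)
end set {} — state 1 not in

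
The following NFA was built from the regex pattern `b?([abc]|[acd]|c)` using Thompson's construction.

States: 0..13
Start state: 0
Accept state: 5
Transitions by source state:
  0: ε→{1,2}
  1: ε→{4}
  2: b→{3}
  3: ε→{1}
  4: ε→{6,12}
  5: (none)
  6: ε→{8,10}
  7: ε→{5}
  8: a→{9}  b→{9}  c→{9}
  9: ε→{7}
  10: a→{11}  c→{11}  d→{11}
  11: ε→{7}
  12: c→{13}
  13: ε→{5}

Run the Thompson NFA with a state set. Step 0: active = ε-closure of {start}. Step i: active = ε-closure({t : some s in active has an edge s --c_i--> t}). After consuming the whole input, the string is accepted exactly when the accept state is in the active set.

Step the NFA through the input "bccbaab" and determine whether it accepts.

initial (ε-close {0}): {0,1,2,4,6,8,10,12}
'b' @ 1: {1,3,4,5,6,7,8,9,10,12}  ✓accept
'c' @ 2: {5,7,9,11,13}  ✓accept
'c' @ 3: {}  — dead — no transitions
rest 'baab' ignored (set empty)
after full input: {}  (accept=5 not in)

Answer: REJECT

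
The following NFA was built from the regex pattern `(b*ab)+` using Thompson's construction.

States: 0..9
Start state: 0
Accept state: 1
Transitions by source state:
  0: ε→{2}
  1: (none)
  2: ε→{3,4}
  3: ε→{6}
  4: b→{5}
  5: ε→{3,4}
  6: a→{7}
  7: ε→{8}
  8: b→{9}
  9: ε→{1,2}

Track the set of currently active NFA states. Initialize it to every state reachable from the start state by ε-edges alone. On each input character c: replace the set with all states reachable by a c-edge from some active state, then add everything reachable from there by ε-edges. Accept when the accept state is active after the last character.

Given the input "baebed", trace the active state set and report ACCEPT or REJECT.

start: ε-closure({0}) = {0,2,3,4,6}
'b' @ 1: {3,4,5,6}
'a' @ 2: {7,8}
'e' @ 3: {}  — state set empty
rest 'bed' ignored (set empty)
final: {}; accept 1 not in set

Answer: REJECT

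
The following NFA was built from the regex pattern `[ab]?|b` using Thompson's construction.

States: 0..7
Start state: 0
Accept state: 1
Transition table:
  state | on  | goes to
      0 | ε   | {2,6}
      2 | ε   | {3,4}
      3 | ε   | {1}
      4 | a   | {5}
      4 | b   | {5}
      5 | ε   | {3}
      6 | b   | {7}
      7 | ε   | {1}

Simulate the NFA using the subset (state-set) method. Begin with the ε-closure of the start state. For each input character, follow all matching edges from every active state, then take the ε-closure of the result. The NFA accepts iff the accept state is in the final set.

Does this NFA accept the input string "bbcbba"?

initial (ε-close {0}): {0,1,2,3,4,6}
'b' @ 1: {1,3,5,7}  ✓accept
'b' @ 2: {}  — state set empty
rest 'cbba' ignored (set empty)
after full input: {}  (accept=1 not in)

Answer: REJECT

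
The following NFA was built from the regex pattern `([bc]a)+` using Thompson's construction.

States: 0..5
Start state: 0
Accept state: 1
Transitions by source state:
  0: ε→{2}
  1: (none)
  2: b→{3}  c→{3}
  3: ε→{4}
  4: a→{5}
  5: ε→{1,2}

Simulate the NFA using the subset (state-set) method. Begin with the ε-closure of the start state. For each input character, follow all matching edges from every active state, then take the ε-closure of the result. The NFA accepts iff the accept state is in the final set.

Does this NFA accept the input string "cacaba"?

S₀ = ε-closure({0}) = {0,2}
'c' @ 1: {3,4}
'a' @ 2: {1,2,5}  [accepting]
'c' @ 3: {3,4}
'a' @ 4: {1,2,5}  [accepting]
'b' @ 5: {3,4}
'a' @ 6: {1,2,5}  [accepting]
after full input: {1,2,5}  (accept=1 in)

Answer: ACCEPT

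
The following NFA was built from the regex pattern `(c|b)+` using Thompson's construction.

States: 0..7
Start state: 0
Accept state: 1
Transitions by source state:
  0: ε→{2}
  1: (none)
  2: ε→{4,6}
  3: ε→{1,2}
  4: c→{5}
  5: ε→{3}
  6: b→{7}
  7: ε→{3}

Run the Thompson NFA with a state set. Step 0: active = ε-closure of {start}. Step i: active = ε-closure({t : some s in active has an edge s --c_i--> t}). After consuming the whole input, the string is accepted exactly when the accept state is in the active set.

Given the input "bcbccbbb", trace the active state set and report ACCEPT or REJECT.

Answer: ACCEPT

Steps:
initial (ε-close {0}): {0,2,4,6}
'b' @ 1: {1,2,3,4,6,7}  [accepting]
'c' @ 2: {1,2,3,4,5,6}  [accepting]
'b' @ 3: {1,2,3,4,6,7}  [accepting]
'c' @ 4: {1,2,3,4,5,6}  [accepting]
'c' @ 5: {1,2,3,4,5,6}  [accepting]
'b' @ 6: {1,2,3,4,6,7}  [accepting]
'b' @ 7: {1,2,3,4,6,7}  [accepting]
'b' @ 8: {1,2,3,4,6,7}  [accepting]
after full input: {1,2,3,4,6,7}  (accept=1 in)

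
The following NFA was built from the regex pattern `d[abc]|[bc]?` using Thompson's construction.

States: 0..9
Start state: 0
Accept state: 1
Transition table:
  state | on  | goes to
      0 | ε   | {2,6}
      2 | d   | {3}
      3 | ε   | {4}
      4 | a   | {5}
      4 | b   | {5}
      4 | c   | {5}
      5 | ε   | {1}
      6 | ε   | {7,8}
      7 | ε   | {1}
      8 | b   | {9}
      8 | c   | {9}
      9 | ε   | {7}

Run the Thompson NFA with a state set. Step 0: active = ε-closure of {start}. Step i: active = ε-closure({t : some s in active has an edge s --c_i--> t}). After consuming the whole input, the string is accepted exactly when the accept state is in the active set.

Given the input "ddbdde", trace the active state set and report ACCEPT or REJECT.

Answer: REJECT

Trace:
start: ε-closure({0}) = {0,1,2,6,7,8}
'd' @ 1: {3,4}
'd' @ 2: {}  — dead — no transitions
rest 'bdde' ignored (set empty)
after full input: {}  (accept=1 not in)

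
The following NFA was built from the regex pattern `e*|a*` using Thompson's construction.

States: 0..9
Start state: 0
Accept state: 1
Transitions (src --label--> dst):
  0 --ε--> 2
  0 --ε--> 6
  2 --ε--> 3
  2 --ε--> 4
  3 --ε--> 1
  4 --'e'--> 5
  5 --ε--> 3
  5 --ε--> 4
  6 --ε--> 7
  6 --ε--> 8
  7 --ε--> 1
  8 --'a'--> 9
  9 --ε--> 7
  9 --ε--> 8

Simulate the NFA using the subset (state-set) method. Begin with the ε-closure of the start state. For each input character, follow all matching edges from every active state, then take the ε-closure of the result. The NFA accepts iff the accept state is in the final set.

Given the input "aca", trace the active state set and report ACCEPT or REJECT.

Answer: REJECT

Steps:
initial (ε-close {0}): {0,1,2,3,4,6,7,8}
'a' @ 1: {1,7,8,9}  [accepting]
'c' @ 2: {}  — no active states
rest 'a' ignored (set empty)
final: {}; accept 1 not in set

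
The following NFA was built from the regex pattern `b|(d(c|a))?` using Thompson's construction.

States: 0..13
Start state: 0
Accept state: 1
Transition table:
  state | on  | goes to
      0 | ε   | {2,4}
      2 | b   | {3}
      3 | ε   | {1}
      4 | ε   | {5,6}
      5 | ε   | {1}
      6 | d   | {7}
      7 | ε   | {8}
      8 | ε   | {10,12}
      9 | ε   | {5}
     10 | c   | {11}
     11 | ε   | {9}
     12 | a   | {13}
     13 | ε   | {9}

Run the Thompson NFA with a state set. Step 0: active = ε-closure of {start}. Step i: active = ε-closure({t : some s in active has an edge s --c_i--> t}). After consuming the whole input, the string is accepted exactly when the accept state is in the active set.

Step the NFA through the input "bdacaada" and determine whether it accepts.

start: ε-closure({0}) = {0,1,2,4,5,6}
'b' @ 1: {1,3}  [accepting]
'd' @ 2: {}  — dead — no transitions
rest 'acaada' ignored (set empty)
after full input: {}  (accept=1 not in)

Answer: REJECT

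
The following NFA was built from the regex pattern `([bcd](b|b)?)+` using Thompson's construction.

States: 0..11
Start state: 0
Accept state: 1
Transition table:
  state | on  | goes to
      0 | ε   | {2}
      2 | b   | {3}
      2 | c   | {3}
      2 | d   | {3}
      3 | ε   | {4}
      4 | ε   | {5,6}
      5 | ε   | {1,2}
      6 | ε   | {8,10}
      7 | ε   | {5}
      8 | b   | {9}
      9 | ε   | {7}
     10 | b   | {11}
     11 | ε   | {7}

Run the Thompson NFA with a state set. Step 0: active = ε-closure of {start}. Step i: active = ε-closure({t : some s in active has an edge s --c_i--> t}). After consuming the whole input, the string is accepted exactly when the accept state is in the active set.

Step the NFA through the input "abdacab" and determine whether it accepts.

start: ε-closure({0}) = {0,2}
'a' @ 1: {}  — no active states
rest 'bdacab' ignored (set empty)
final: {}; accept 1 not in set

Answer: REJECT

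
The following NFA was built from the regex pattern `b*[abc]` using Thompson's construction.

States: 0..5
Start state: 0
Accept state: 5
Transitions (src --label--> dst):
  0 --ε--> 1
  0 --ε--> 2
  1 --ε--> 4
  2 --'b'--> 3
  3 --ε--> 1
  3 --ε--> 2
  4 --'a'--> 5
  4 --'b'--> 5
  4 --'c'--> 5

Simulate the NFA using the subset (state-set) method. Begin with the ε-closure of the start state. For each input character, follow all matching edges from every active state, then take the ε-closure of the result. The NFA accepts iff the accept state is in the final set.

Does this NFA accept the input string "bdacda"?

start: ε-closure({0}) = {0,1,2,4}
'b' @ 1: {1,2,3,4,5}  (accept∈set)
'd' @ 2: {}  — state set empty
rest 'acda' ignored (set empty)
after full input: {}  (accept=5 not in)

Answer: REJECT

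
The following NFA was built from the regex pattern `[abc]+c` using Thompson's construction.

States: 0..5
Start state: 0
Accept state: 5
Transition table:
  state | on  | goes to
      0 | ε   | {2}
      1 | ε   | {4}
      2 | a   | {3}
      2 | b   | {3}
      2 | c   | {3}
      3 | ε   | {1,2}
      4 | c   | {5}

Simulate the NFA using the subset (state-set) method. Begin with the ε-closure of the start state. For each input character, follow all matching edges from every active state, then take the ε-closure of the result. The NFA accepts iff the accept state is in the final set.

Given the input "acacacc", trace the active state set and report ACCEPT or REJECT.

Answer: ACCEPT

Derivation:
initial (ε-close {0}): {0,2}
'a' @ 1: {1,2,3,4}
'c' @ 2: {1,2,3,4,5}  (accept∈set)
'a' @ 3: {1,2,3,4}
'c' @ 4: {1,2,3,4,5}  (accept∈set)
'a' @ 5: {1,2,3,4}
'c' @ 6: {1,2,3,4,5}  (accept∈set)
'c' @ 7: {1,2,3,4,5}  (accept∈set)
end set {1,2,3,4,5} — state 5 in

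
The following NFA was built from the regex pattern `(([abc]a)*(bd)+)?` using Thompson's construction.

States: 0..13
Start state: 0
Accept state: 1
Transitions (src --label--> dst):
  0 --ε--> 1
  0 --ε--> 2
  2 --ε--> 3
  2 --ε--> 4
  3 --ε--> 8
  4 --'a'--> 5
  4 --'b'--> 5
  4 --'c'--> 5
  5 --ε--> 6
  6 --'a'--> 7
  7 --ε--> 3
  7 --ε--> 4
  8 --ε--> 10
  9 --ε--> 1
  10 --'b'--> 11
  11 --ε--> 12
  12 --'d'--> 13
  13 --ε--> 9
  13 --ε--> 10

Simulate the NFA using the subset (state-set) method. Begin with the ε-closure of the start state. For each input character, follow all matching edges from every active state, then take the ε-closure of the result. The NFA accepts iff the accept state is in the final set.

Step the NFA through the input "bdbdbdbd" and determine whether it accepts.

Answer: ACCEPT

Steps:
S₀ = ε-closure({0}) = {0,1,2,3,4,8,10}
'b' @ 1: {5,6,11,12}
'd' @ 2: {1,9,10,13}  ✓accept
'b' @ 3: {11,12}
'd' @ 4: {1,9,10,13}  ✓accept
'b' @ 5: {11,12}
'd' @ 6: {1,9,10,13}  ✓accept
'b' @ 7: {11,12}
'd' @ 8: {1,9,10,13}  ✓accept
end set {1,9,10,13} — state 1 in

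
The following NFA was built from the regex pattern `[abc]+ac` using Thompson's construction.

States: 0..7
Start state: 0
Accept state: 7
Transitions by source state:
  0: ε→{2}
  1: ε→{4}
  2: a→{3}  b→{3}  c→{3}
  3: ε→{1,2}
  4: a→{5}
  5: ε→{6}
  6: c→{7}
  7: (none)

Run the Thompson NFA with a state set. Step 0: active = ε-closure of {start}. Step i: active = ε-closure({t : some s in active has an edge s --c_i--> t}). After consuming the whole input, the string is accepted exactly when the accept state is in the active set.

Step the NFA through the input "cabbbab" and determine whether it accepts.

Answer: REJECT

Trace:
S₀ = ε-closure({0}) = {0,2}
'c' @ 1: {1,2,3,4}
'a' @ 2: {1,2,3,4,5,6}
'b' @ 3: {1,2,3,4}
'b' @ 4: {1,2,3,4}
'b' @ 5: {1,2,3,4}
'a' @ 6: {1,2,3,4,5,6}
'b' @ 7: {1,2,3,4}
final: {1,2,3,4}; accept 7 not in set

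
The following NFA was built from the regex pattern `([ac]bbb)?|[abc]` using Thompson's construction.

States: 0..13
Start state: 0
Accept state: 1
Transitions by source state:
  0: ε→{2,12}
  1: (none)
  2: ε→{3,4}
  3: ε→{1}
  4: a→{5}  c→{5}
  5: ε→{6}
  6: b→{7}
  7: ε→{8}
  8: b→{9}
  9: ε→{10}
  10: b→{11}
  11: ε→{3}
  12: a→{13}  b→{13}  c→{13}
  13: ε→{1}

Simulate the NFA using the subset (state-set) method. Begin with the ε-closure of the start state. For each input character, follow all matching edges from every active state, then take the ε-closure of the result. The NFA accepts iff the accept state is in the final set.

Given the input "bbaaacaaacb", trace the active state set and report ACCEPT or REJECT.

Answer: REJECT

Derivation:
initial (ε-close {0}): {0,1,2,3,4,12}
'b' @ 1: {1,13}  ✓accept
'b' @ 2: {}  — no active states
rest 'aaacaaacb' ignored (set empty)
after full input: {}  (accept=1 not in)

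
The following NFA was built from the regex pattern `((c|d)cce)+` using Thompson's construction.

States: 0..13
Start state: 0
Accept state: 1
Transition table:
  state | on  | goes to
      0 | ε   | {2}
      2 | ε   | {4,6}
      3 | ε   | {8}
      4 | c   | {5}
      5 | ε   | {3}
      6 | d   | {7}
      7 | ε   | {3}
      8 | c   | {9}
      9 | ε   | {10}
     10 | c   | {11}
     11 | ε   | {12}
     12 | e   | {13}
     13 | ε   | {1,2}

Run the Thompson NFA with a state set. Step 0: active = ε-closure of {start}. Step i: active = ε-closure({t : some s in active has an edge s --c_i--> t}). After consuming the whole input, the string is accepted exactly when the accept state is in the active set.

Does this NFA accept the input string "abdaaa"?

Answer: REJECT

Trace:
S₀ = ε-closure({0}) = {0,2,4,6}
'a' @ 1: {}  — no active states
rest 'bdaaa' ignored (set empty)
after full input: {}  (accept=1 not in)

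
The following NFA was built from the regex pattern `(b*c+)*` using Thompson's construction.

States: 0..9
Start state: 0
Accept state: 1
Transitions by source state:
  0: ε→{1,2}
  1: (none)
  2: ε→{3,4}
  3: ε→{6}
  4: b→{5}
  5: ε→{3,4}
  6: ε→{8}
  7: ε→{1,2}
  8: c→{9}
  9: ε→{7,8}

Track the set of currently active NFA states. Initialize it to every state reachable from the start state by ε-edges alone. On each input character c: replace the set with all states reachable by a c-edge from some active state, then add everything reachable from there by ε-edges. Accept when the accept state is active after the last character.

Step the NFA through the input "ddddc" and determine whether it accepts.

S₀ = ε-closure({0}) = {0,1,2,3,4,6,8}
'd' @ 1: {}  — dead — no transitions
rest 'dddc' ignored (set empty)
after full input: {}  (accept=1 not in)

Answer: REJECT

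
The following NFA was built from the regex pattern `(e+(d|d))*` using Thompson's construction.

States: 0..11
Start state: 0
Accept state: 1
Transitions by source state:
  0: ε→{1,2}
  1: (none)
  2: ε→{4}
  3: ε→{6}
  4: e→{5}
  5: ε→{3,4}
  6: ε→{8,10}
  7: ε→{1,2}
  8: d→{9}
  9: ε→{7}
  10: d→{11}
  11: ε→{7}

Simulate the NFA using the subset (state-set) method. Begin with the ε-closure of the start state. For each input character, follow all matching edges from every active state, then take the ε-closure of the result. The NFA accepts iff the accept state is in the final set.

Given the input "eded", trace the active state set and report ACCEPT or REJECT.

S₀ = ε-closure({0}) = {0,1,2,4}
'e' @ 1: {3,4,5,6,8,10}
'd' @ 2: {1,2,4,7,9,11}  [accepting]
'e' @ 3: {3,4,5,6,8,10}
'd' @ 4: {1,2,4,7,9,11}  [accepting]
end set {1,2,4,7,9,11} — state 1 in

Answer: ACCEPT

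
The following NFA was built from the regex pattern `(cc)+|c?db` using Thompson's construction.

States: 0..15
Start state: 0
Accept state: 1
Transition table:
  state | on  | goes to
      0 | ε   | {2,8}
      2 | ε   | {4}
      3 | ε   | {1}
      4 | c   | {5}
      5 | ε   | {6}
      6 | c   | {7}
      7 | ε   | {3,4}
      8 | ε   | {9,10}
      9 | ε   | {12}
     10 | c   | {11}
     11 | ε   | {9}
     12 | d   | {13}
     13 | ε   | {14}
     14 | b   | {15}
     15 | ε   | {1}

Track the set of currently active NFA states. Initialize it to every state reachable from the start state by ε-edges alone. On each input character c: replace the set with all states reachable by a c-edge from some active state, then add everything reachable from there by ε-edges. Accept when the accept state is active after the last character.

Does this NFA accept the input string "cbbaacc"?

initial (ε-close {0}): {0,2,4,8,9,10,12}
'c' @ 1: {5,6,9,11,12}
'b' @ 2: {}  — no active states
rest 'baacc' ignored (set empty)
final: {}; accept 1 not in set

Answer: REJECT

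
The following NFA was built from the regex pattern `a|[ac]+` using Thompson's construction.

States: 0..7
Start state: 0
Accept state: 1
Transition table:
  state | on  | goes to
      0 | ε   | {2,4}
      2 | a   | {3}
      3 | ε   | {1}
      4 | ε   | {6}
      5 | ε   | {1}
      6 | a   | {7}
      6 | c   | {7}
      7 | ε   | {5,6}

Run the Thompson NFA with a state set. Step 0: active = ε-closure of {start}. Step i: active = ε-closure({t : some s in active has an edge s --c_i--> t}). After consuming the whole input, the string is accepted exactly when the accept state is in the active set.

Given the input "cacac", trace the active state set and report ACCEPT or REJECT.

Answer: ACCEPT

Derivation:
S₀ = ε-closure({0}) = {0,2,4,6}
'c' @ 1: {1,5,6,7}  [accepting]
'a' @ 2: {1,5,6,7}  [accepting]
'c' @ 3: {1,5,6,7}  [accepting]
'a' @ 4: {1,5,6,7}  [accepting]
'c' @ 5: {1,5,6,7}  [accepting]
after full input: {1,5,6,7}  (accept=1 in)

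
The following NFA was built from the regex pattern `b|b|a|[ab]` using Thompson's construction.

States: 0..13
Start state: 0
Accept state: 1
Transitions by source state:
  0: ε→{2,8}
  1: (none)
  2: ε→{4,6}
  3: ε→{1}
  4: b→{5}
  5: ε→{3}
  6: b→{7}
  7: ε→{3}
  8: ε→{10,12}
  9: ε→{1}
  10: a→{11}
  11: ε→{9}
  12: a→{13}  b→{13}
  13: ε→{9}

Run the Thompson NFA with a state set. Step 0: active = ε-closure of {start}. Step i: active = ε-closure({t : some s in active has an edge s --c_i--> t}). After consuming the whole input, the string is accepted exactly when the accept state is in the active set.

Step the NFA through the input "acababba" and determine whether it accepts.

Answer: REJECT

Derivation:
initial (ε-close {0}): {0,2,4,6,8,10,12}
'a' @ 1: {1,9,11,13}  (accept∈set)
'c' @ 2: {}  — no active states
rest 'ababba' ignored (set empty)
end set {} — state 1 not in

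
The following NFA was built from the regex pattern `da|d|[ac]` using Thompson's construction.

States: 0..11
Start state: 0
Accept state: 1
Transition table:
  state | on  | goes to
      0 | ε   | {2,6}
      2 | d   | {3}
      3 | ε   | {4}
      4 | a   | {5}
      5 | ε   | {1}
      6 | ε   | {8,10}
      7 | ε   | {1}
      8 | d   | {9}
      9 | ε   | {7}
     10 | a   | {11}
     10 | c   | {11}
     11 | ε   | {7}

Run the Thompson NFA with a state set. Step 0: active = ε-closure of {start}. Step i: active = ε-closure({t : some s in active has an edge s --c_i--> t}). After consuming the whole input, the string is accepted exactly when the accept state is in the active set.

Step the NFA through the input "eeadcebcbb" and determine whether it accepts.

initial (ε-close {0}): {0,2,6,8,10}
'e' @ 1: {}  — dead — no transitions
rest 'eadcebcbb' ignored (set empty)
final: {}; accept 1 not in set

Answer: REJECT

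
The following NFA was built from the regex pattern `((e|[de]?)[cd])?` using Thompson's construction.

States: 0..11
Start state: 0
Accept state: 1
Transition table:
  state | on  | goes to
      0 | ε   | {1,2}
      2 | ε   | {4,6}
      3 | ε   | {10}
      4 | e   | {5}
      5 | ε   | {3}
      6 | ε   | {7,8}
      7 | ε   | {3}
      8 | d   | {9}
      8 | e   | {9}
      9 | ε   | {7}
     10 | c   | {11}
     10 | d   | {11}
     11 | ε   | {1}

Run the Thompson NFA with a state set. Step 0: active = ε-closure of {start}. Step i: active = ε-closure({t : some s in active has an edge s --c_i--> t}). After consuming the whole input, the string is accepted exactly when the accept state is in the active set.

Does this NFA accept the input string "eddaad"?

Answer: REJECT

Trace:
initial (ε-close {0}): {0,1,2,3,4,6,7,8,10}
'e' @ 1: {3,5,7,9,10}
'd' @ 2: {1,11}  [accepting]
'd' @ 3: {}  — dead — no transitions
rest 'aad' ignored (set empty)
after full input: {}  (accept=1 not in)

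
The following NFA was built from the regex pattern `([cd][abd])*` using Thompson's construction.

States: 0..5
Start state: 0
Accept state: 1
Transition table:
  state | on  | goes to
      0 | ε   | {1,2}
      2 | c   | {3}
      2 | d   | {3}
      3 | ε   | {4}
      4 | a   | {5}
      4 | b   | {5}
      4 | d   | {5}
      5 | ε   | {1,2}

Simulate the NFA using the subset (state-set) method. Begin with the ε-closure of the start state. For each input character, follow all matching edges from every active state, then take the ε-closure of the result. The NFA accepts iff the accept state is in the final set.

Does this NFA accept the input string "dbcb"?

Answer: ACCEPT

Steps:
start: ε-closure({0}) = {0,1,2}
'd' @ 1: {3,4}
'b' @ 2: {1,2,5}  ✓accept
'c' @ 3: {3,4}
'b' @ 4: {1,2,5}  ✓accept
after full input: {1,2,5}  (accept=1 in)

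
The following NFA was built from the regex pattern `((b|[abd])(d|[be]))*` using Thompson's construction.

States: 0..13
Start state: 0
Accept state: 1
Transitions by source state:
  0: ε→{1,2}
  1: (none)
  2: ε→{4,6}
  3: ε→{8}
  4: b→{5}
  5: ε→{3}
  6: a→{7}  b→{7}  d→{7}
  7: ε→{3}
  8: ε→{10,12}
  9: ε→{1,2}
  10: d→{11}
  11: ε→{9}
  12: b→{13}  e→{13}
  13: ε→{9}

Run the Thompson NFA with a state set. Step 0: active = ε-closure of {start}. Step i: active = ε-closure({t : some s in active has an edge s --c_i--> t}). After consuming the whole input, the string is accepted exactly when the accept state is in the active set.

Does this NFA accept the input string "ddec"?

Answer: REJECT

Trace:
start: ε-closure({0}) = {0,1,2,4,6}
'd' @ 1: {3,7,8,10,12}
'd' @ 2: {1,2,4,6,9,11}  (accept∈set)
'e' @ 3: {}  — dead — no transitions
rest 'c' ignored (set empty)
final: {}; accept 1 not in set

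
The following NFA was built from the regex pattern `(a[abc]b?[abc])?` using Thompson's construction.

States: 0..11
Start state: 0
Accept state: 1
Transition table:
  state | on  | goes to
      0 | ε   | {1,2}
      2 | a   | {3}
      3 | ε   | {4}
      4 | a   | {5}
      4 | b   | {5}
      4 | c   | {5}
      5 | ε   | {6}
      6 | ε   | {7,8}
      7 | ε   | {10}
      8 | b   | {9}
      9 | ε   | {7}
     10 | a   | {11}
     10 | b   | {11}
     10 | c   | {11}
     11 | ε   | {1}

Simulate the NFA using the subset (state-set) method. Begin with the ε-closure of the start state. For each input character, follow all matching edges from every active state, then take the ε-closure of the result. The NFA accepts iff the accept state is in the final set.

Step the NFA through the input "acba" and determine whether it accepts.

start: ε-closure({0}) = {0,1,2}
'a' @ 1: {3,4}
'c' @ 2: {5,6,7,8,10}
'b' @ 3: {1,7,9,10,11}  [accepting]
'a' @ 4: {1,11}  [accepting]
after full input: {1,11}  (accept=1 in)

Answer: ACCEPT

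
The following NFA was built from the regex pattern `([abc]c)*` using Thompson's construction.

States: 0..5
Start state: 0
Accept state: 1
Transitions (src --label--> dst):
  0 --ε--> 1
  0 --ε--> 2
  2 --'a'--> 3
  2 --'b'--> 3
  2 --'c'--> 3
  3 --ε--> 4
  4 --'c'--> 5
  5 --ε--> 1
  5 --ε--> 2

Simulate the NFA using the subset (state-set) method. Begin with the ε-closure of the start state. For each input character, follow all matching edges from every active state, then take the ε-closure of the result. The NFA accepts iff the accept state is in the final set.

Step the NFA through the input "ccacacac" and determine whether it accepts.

Answer: ACCEPT

Steps:
start: ε-closure({0}) = {0,1,2}
'c' @ 1: {3,4}
'c' @ 2: {1,2,5}  [accepting]
'a' @ 3: {3,4}
'c' @ 4: {1,2,5}  [accepting]
'a' @ 5: {3,4}
'c' @ 6: {1,2,5}  [accepting]
'a' @ 7: {3,4}
'c' @ 8: {1,2,5}  [accepting]
final: {1,2,5}; accept 1 in set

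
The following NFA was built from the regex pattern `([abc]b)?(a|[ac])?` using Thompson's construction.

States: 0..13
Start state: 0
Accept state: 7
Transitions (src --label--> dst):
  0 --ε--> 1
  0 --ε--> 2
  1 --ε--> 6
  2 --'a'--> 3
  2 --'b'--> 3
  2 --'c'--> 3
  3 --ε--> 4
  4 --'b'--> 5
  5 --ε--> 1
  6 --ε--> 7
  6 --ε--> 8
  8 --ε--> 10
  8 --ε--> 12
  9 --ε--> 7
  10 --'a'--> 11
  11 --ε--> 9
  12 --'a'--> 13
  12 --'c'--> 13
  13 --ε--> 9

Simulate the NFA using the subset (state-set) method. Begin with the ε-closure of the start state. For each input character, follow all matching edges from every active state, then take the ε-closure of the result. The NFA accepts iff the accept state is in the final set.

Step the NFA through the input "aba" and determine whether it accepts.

S₀ = ε-closure({0}) = {0,1,2,6,7,8,10,12}
'a' @ 1: {3,4,7,9,11,13}  [accepting]
'b' @ 2: {1,5,6,7,8,10,12}  [accepting]
'a' @ 3: {7,9,11,13}  [accepting]
after full input: {7,9,11,13}  (accept=7 in)

Answer: ACCEPT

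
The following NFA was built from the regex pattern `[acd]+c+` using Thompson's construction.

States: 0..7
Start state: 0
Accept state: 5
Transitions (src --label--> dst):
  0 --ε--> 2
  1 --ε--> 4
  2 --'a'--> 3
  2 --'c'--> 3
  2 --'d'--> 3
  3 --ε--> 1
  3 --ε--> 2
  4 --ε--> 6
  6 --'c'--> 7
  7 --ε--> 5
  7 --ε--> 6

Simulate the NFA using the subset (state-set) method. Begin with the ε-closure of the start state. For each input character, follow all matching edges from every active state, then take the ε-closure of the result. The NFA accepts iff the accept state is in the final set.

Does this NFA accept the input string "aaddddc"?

Answer: ACCEPT

Steps:
initial (ε-close {0}): {0,2}
'a' @ 1: {1,2,3,4,6}
'a' @ 2: {1,2,3,4,6}
'd' @ 3: {1,2,3,4,6}
'd' @ 4: {1,2,3,4,6}
'd' @ 5: {1,2,3,4,6}
'd' @ 6: {1,2,3,4,6}
'c' @ 7: {1,2,3,4,5,6,7}  (accept∈set)
end set {1,2,3,4,5,6,7} — state 5 in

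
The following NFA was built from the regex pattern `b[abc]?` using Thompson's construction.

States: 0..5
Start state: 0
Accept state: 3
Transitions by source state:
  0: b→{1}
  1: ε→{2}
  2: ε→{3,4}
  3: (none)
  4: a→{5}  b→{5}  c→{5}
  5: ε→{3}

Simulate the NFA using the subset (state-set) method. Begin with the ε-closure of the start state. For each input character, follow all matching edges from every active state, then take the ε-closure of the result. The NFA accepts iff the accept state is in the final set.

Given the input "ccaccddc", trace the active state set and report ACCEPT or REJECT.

start: ε-closure({0}) = {0}
'c' @ 1: {}  — dead — no transitions
rest 'caccddc' ignored (set empty)
end set {} — state 3 not in

Answer: REJECT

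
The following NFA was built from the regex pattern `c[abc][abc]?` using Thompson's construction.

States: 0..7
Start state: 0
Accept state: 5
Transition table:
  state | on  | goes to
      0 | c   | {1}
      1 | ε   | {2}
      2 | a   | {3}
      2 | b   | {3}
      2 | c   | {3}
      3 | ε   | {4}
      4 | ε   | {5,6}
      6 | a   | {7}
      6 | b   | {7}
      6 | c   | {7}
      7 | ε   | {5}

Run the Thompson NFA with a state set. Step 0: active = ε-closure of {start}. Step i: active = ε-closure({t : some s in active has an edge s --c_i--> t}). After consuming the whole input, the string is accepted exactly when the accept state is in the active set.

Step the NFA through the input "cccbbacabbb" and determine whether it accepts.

Answer: REJECT

Trace:
S₀ = ε-closure({0}) = {0}
'c' @ 1: {1,2}
'c' @ 2: {3,4,5,6}  [accepting]
'c' @ 3: {5,7}  [accepting]
'b' @ 4: {}  — state set empty
rest 'bacabbb' ignored (set empty)
after full input: {}  (accept=5 not in)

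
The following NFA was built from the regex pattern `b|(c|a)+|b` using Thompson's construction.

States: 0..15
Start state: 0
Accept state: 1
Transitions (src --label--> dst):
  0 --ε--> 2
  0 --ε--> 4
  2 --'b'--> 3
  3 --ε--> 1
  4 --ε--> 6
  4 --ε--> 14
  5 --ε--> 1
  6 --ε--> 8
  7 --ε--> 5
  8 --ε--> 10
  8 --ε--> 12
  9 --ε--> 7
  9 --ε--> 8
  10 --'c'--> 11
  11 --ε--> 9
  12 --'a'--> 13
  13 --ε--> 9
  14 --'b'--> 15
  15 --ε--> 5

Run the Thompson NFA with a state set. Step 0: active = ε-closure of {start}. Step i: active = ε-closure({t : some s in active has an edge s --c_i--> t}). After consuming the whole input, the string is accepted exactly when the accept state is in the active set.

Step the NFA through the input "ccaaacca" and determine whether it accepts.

Answer: ACCEPT

Trace:
initial (ε-close {0}): {0,2,4,6,8,10,12,14}
'c' @ 1: {1,5,7,8,9,10,11,12}  (accept∈set)
'c' @ 2: {1,5,7,8,9,10,11,12}  (accept∈set)
'a' @ 3: {1,5,7,8,9,10,12,13}  (accept∈set)
'a' @ 4: {1,5,7,8,9,10,12,13}  (accept∈set)
'a' @ 5: {1,5,7,8,9,10,12,13}  (accept∈set)
'c' @ 6: {1,5,7,8,9,10,11,12}  (accept∈set)
'c' @ 7: {1,5,7,8,9,10,11,12}  (accept∈set)
'a' @ 8: {1,5,7,8,9,10,12,13}  (accept∈set)
final: {1,5,7,8,9,10,12,13}; accept 1 in set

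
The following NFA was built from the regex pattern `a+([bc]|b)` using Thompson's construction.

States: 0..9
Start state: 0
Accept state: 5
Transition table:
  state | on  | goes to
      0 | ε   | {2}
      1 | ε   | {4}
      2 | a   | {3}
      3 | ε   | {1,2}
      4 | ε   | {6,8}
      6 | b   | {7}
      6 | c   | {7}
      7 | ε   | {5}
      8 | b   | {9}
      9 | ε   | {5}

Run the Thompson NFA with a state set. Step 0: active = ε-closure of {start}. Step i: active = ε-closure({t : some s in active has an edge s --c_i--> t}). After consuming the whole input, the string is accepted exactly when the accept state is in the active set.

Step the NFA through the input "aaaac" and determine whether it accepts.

S₀ = ε-closure({0}) = {0,2}
'a' @ 1: {1,2,3,4,6,8}
'a' @ 2: {1,2,3,4,6,8}
'a' @ 3: {1,2,3,4,6,8}
'a' @ 4: {1,2,3,4,6,8}
'c' @ 5: {5,7}  ✓accept
end set {5,7} — state 5 in

Answer: ACCEPT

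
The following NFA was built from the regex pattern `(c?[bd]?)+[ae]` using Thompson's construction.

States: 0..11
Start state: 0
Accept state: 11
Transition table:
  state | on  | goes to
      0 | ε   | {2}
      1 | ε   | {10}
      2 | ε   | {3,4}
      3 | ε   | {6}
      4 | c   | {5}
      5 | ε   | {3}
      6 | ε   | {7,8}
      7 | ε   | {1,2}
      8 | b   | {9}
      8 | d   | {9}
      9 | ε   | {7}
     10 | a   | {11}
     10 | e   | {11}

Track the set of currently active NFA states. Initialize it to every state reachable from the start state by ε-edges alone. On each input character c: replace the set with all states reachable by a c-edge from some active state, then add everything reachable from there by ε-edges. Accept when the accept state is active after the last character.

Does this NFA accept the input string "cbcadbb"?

start: ε-closure({0}) = {0,1,2,3,4,6,7,8,10}
'c' @ 1: {1,2,3,4,5,6,7,8,10}
'b' @ 2: {1,2,3,4,6,7,8,9,10}
'c' @ 3: {1,2,3,4,5,6,7,8,10}
'a' @ 4: {11}  ✓accept
'd' @ 5: {}  — no active states
rest 'bb' ignored (set empty)
end set {} — state 11 not in

Answer: REJECT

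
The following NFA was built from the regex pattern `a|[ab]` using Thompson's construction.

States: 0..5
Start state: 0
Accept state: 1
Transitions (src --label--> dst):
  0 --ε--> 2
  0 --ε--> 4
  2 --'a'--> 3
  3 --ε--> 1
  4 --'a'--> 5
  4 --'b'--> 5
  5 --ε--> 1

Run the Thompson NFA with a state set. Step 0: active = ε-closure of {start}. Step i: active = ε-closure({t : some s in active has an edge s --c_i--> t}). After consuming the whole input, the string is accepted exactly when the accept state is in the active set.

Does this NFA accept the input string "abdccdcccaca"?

S₀ = ε-closure({0}) = {0,2,4}
'a' @ 1: {1,3,5}  ✓accept
'b' @ 2: {}  — no active states
rest 'dccdcccaca' ignored (set empty)
after full input: {}  (accept=1 not in)

Answer: REJECT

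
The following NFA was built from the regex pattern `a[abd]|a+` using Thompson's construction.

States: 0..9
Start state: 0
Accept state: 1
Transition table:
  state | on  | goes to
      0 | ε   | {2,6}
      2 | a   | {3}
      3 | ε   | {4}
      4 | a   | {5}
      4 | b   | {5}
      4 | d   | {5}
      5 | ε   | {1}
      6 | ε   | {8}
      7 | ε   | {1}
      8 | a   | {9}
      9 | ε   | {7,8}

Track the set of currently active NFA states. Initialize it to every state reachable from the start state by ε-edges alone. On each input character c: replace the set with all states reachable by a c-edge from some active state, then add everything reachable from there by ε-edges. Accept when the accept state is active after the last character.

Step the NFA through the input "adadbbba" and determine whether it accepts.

start: ε-closure({0}) = {0,2,6,8}
'a' @ 1: {1,3,4,7,8,9}  [accepting]
'd' @ 2: {1,5}  [accepting]
'a' @ 3: {}  — no active states
rest 'dbbba' ignored (set empty)
after full input: {}  (accept=1 not in)

Answer: REJECT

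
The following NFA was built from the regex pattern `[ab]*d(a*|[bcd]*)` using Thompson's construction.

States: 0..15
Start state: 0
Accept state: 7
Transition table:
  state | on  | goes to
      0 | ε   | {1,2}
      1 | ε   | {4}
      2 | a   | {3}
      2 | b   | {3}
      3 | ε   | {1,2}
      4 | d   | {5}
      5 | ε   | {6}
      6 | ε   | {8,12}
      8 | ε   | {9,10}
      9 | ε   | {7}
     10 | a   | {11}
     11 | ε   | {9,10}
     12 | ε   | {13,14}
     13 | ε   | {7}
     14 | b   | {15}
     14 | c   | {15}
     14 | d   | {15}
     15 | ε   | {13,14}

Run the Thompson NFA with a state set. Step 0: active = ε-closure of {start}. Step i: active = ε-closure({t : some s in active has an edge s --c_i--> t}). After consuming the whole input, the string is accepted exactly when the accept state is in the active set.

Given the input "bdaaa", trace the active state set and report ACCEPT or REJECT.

Answer: ACCEPT

Steps:
initial (ε-close {0}): {0,1,2,4}
'b' @ 1: {1,2,3,4}
'd' @ 2: {5,6,7,8,9,10,12,13,14}  (accept∈set)
'a' @ 3: {7,9,10,11}  (accept∈set)
'a' @ 4: {7,9,10,11}  (accept∈set)
'a' @ 5: {7,9,10,11}  (accept∈set)
end set {7,9,10,11} — state 7 in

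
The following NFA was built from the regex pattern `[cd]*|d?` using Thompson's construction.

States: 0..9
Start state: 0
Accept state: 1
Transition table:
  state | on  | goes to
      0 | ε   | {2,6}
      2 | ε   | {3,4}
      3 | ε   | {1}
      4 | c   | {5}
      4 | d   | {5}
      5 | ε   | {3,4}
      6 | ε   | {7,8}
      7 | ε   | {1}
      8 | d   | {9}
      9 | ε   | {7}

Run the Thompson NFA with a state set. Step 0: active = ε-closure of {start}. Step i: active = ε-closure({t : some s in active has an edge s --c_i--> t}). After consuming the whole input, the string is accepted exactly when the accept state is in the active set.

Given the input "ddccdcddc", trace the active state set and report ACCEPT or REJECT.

S₀ = ε-closure({0}) = {0,1,2,3,4,6,7,8}
'd' @ 1: {1,3,4,5,7,9}  [accepting]
'd' @ 2: {1,3,4,5}  [accepting]
'c' @ 3: {1,3,4,5}  [accepting]
'c' @ 4: {1,3,4,5}  [accepting]
'd' @ 5: {1,3,4,5}  [accepting]
'c' @ 6: {1,3,4,5}  [accepting]
'd' @ 7: {1,3,4,5}  [accepting]
'd' @ 8: {1,3,4,5}  [accepting]
'c' @ 9: {1,3,4,5}  [accepting]
final: {1,3,4,5}; accept 1 in set

Answer: ACCEPT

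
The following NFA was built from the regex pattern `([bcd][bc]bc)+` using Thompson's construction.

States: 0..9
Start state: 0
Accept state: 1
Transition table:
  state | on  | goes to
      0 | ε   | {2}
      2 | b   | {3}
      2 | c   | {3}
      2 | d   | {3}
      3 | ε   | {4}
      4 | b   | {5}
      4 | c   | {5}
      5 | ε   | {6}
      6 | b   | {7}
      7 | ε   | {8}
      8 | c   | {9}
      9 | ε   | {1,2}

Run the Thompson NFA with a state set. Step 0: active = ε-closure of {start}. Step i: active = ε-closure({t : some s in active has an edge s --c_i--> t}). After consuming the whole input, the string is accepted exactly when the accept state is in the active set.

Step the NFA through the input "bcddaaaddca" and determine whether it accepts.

Answer: REJECT

Derivation:
start: ε-closure({0}) = {0,2}
'b' @ 1: {3,4}
'c' @ 2: {5,6}
'd' @ 3: {}  — state set empty
rest 'daaaddca' ignored (set empty)
final: {}; accept 1 not in set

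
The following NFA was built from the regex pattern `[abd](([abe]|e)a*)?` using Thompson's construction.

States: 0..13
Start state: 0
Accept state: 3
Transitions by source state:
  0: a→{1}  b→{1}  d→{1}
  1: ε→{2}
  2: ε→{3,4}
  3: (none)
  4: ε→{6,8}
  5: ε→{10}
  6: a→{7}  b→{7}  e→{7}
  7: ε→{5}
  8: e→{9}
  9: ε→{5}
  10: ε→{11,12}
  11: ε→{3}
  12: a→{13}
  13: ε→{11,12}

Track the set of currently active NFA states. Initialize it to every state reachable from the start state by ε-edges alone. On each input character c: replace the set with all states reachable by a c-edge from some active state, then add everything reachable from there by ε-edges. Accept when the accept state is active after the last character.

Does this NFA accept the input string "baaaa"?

Answer: ACCEPT

Derivation:
initial (ε-close {0}): {0}
'b' @ 1: {1,2,3,4,6,8}  (accept∈set)
'a' @ 2: {3,5,7,10,11,12}  (accept∈set)
'a' @ 3: {3,11,12,13}  (accept∈set)
'a' @ 4: {3,11,12,13}  (accept∈set)
'a' @ 5: {3,11,12,13}  (accept∈set)
final: {3,11,12,13}; accept 3 in set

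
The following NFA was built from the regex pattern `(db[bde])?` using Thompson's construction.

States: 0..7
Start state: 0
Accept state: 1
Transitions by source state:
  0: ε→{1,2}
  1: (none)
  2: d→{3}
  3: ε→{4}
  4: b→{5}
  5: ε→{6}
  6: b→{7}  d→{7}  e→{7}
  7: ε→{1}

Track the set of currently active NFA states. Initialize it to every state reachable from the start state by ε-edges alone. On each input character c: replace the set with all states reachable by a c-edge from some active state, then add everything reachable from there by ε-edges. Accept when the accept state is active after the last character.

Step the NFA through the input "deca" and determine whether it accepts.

S₀ = ε-closure({0}) = {0,1,2}
'd' @ 1: {3,4}
'e' @ 2: {}  — dead — no transitions
rest 'ca' ignored (set empty)
after full input: {}  (accept=1 not in)

Answer: REJECT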